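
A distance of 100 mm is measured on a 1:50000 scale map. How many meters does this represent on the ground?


ground = 100 mm * 50000 / 1000 = 5000.0 m

5000.0 m


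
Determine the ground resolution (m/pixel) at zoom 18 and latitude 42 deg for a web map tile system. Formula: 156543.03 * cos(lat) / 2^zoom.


res = 156543.03 * cos(42) / 2^18 = 156543.03 * 0.74314483 / 262144 = 0.44 m/pixel

0.44 m/pixel


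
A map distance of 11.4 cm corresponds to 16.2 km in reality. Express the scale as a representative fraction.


ground = 16.2 km = 1620000 cm; RF denominator = ground / map = 1620000 / 11.4 ≈ 142105; RF = 1:142105

1:142105


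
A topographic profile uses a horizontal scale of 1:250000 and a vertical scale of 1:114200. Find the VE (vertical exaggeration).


VE = horizontal_scale / vertical_scale = 250000 / 114200 ≈ 2.2

2.2x


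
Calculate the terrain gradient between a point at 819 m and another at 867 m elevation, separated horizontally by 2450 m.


gradient = (867 - 819) / 2450 = 48 / 2450 = 0.0196

0.0196


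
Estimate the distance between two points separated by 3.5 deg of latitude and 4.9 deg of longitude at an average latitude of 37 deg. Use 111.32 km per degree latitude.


dlat_km = 3.5 * 111.32 = 389.62
dlon_km = 4.9 * 111.32 * cos(37) ≈ 435.63
dist = sqrt(389.62^2 + 435.63^2) ≈ 584.4 km

584.4 km


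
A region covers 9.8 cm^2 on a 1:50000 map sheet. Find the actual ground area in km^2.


ground_area = 9.8 * (50000/100)^2 = 2450000.0 m^2 = 2.45 km^2

2.45 km^2


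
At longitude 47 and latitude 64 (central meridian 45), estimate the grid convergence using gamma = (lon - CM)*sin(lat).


gamma = (47 - 45) * sin(64) = 2 * 0.898794 = 1.798 degrees

1.798 degrees


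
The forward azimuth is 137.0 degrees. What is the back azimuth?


back azimuth = (137.0 + 180) mod 360 = 317.0 degrees

317.0 degrees


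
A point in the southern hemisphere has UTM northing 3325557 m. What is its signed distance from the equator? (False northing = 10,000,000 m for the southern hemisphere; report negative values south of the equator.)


For southern: actual = 3325557 - 10000000 = -6674443 m

-6674443 m


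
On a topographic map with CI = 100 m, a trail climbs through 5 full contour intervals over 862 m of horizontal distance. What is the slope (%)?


elevation change = 5 * 100 = 500 m
slope = 500 / 862 * 100 = 58.0%

58.0%


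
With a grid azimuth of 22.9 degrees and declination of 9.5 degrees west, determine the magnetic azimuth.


magnetic azimuth = grid azimuth - declination (east +ve)
mag_az = 22.9 - -9.5 = 32.4 degrees

32.4 degrees


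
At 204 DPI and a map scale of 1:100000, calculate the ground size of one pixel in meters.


pixel_cm = 2.54 / 204 ≈ 0.012451 cm
ground = pixel_cm * 100000 / 100 = 2.54 * 100000 / (204 * 100) = 254000 / 20400 ≈ 12.45 m

12.45 m


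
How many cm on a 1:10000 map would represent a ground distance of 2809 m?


map_cm = 2809 * 100 / 10000 = 28.09 cm

28.09 cm


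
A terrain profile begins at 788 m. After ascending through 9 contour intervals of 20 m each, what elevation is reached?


elevation = 788 + 9 * 20 = 968 m

968 m


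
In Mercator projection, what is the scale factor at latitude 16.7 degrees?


SF = 1 / cos(16.7) = 1 / 0.957822 = 1.044

1.044


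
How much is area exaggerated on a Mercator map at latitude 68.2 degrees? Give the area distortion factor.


area_distortion = 1/cos^2(68.2) = 7.251

7.251


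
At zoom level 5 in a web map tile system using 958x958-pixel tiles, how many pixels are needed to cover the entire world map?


tiles per axis = 2^5 = 32
total tiles = 32^2 = 1024
pixels per axis = 32 * 958 = 30656
total pixels = 30656^2 = 939790336

939790336 pixels


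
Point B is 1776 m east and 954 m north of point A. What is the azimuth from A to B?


az = atan2(1776, 954) = 61.8 deg
adjusted to 0-360: 61.8 degrees

61.8 degrees


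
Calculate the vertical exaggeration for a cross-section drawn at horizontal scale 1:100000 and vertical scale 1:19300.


VE = horizontal_scale / vertical_scale = 100000 / 19300 ≈ 5.2

5.2x


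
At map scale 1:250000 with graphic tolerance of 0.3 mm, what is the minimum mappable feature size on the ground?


ground = 0.3 mm * 250000 / 1000 = 75.0 m

75.0 m


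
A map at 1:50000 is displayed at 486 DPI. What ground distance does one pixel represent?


pixel_cm = 2.54 / 486 ≈ 0.005226 cm
ground = pixel_cm * 50000 / 100 = 2.54 * 50000 / (486 * 100) = 127000 / 48600 ≈ 2.61 m

2.61 m


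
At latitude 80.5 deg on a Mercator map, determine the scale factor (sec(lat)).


SF = 1 / cos(80.5) = 1 / 0.165048 = 6.059

6.059


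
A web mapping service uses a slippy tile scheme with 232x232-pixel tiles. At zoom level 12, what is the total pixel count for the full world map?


tiles per axis = 2^12 = 4096
total tiles = 4096^2 = 16777216
pixels per axis = 4096 * 232 = 950272
total pixels = 950272^2 = 903016873984

903016873984 pixels


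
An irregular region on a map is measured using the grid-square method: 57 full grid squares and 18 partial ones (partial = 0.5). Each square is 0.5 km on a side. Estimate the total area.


effective squares = 57 + 18 * 0.5 = 66.0
area = 66.0 * 0.25 = 16.5 km^2

16.5 km^2


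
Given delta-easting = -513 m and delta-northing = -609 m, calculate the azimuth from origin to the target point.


az = atan2(-513, -609) = -139.9 deg
adjusted to 0-360: 220.1 degrees

220.1 degrees


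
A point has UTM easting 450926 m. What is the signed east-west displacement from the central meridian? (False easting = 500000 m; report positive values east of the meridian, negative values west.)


displacement = 450926 - 500000 = -49074 m

-49074 m


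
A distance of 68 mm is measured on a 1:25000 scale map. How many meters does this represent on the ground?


ground = 68 mm * 25000 / 1000 = 1700.0 m

1700.0 m


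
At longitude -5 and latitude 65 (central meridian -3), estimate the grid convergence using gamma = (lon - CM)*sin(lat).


gamma = (-5 - -3) * sin(65) = -2 * 0.906308 = -1.813 degrees

-1.813 degrees


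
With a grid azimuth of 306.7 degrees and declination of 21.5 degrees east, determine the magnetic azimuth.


magnetic azimuth = grid azimuth - declination (east +ve)
mag_az = 306.7 - 21.5 = 285.2 degrees

285.2 degrees


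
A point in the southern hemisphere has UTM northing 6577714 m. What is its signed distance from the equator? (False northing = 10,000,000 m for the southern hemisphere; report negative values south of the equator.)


For southern: actual = 6577714 - 10000000 = -3422286 m

-3422286 m


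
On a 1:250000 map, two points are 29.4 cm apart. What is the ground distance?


ground = 29.4 cm * 250000 / 100 = 73500.0 m = 73.5 km

73.5 km


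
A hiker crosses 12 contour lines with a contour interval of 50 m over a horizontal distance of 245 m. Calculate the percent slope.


elevation change = 12 * 50 = 600 m
slope = 600 / 245 * 100 = 244.9%

244.9%


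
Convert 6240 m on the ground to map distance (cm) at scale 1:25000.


map_cm = 6240 * 100 / 25000 = 24.96 cm

24.96 cm


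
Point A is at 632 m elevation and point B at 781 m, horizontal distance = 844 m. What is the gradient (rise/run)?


gradient = (781 - 632) / 844 = 149 / 844 = 0.1765

0.1765


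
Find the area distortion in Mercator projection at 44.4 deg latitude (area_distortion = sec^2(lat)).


area_distortion = 1/cos^2(44.4) = 1.959

1.959


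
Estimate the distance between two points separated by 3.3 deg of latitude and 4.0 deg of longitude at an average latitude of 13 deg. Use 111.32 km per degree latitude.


dlat_km = 3.3 * 111.32 = 367.356
dlon_km = 4.0 * 111.32 * cos(13) ≈ 433.868
dist = sqrt(367.356^2 + 433.868^2) ≈ 568.5 km

568.5 km


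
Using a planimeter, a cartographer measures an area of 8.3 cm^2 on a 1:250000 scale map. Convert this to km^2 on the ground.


ground_area = 8.3 * (250000/100)^2 = 51875000.0 m^2 = 51.875 km^2

51.875 km^2


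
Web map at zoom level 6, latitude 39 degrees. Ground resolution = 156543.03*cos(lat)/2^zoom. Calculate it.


res = 156543.03 * cos(39) / 2^6 = 156543.03 * 0.77714596 / 64 = 1900.89 m/pixel

1900.89 m/pixel


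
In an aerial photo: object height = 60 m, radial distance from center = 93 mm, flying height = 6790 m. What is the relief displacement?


d = h * r / H = 60 * 93 / 6790 = 0.82 mm

0.82 mm


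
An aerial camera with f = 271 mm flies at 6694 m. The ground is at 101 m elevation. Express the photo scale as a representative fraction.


scale = f / (H - h) = 271 mm / 6593 m = 271 / 6593000 = 1:24328

1:24328


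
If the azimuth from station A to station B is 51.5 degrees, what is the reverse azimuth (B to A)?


back azimuth = (51.5 + 180) mod 360 = 231.5 degrees

231.5 degrees


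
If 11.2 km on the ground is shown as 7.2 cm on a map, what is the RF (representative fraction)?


ground = 11.2 km = 1120000 cm; RF denominator = ground / map = 1120000 / 7.2 ≈ 155556; RF = 1:155556

1:155556


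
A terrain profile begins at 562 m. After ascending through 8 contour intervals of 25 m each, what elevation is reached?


elevation = 562 + 8 * 25 = 762 m

762 m


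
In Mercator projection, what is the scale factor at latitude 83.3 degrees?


SF = 1 / cos(83.3) = 1 / 0.116671 = 8.571

8.571


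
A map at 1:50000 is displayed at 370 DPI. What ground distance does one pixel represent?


pixel_cm = 2.54 / 370 ≈ 0.006865 cm
ground = pixel_cm * 50000 / 100 = 2.54 * 50000 / (370 * 100) = 127000 / 37000 ≈ 3.43 m

3.43 m


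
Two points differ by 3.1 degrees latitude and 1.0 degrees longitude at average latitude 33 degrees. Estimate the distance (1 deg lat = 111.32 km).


dlat_km = 3.1 * 111.32 = 345.092
dlon_km = 1.0 * 111.32 * cos(33) ≈ 93.361
dist = sqrt(345.092^2 + 93.361^2) ≈ 357.5 km

357.5 km


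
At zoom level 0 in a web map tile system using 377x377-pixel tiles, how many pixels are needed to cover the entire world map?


tiles per axis = 2^0 = 1
total tiles = 1^2 = 1
pixels per axis = 1 * 377 = 377
total pixels = 377^2 = 142129

142129 pixels


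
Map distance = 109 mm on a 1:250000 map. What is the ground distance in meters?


ground = 109 mm * 250000 / 1000 = 27250.0 m

27250.0 m


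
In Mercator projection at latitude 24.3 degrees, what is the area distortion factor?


area_distortion = 1/cos^2(24.3) = 1.204

1.204


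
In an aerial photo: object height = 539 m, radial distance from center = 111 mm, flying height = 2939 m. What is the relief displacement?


d = h * r / H = 539 * 111 / 2939 = 20.36 mm

20.36 mm


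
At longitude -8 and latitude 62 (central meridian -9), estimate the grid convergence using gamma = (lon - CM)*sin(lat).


gamma = (-8 - -9) * sin(62) = 1 * 0.882948 = 0.883 degrees

0.883 degrees


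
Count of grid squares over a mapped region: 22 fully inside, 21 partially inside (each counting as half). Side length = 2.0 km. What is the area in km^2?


effective squares = 22 + 21 * 0.5 = 32.5
area = 32.5 * 4.0 = 130.0 km^2

130.0 km^2


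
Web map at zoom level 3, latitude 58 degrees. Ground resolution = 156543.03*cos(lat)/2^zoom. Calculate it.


res = 156543.03 * cos(58) / 2^3 = 156543.03 * 0.52991926 / 8 = 10369.4 m/pixel

10369.4 m/pixel


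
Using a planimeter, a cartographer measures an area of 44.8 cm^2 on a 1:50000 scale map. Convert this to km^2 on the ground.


ground_area = 44.8 * (50000/100)^2 = 11200000.0 m^2 = 11.2 km^2

11.2 km^2


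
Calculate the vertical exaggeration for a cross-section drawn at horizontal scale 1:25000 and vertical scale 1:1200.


VE = horizontal_scale / vertical_scale = 25000 / 1200 ≈ 20.8

20.8x


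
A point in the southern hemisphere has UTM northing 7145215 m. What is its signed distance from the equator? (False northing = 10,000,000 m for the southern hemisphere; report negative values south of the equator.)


For southern: actual = 7145215 - 10000000 = -2854785 m

-2854785 m


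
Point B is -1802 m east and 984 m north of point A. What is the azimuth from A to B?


az = atan2(-1802, 984) = -61.4 deg
adjusted to 0-360: 298.6 degrees

298.6 degrees


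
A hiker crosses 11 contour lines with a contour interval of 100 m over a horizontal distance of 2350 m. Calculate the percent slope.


elevation change = 11 * 100 = 1100 m
slope = 1100 / 2350 * 100 = 46.8%

46.8%


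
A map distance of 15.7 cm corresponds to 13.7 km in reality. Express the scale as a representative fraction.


ground = 13.7 km = 1370000 cm; RF denominator = ground / map = 1370000 / 15.7 ≈ 87261; RF = 1:87261

1:87261


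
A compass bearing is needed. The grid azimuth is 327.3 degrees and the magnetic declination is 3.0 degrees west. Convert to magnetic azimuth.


magnetic azimuth = grid azimuth - declination (east +ve)
mag_az = 327.3 - -3.0 = 330.3 degrees

330.3 degrees


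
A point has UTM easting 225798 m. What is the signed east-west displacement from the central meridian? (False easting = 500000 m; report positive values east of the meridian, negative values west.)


displacement = 225798 - 500000 = -274202 m

-274202 m


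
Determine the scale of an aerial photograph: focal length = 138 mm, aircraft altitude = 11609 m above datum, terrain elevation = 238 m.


scale = f / (H - h) = 138 mm / 11371 m = 138 / 11371000 = 1:82399

1:82399


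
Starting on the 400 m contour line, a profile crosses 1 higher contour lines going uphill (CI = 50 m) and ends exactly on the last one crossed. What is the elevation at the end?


elevation = 400 + 1 * 50 = 450 m

450 m


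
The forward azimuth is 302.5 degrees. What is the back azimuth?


back azimuth = (302.5 + 180) mod 360 = 122.5 degrees

122.5 degrees


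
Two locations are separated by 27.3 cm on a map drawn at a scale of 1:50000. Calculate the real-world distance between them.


ground = 27.3 cm * 50000 / 100 = 13650.0 m = 13.65 km

13.65 km


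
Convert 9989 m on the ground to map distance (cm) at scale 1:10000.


map_cm = 9989 * 100 / 10000 = 99.89 cm

99.89 cm


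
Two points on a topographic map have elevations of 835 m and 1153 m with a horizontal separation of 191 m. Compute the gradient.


gradient = (1153 - 835) / 191 = 318 / 191 = 1.6649

1.6649


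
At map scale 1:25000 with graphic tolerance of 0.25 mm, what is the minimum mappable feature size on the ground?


ground = 0.25 mm * 25000 / 1000 = 6.25 m

6.25 m


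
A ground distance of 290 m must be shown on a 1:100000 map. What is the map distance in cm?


map_cm = 290 * 100 / 100000 = 0.29 cm

0.29 cm


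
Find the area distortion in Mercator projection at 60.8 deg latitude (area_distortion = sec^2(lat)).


area_distortion = 1/cos^2(60.8) = 4.202

4.202


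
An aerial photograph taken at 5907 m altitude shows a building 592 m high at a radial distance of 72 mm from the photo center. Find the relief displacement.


d = h * r / H = 592 * 72 / 5907 = 7.22 mm

7.22 mm


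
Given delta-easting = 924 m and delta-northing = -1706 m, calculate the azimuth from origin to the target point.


az = atan2(924, -1706) = 151.6 deg
adjusted to 0-360: 151.6 degrees

151.6 degrees


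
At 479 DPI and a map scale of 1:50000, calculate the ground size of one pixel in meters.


pixel_cm = 2.54 / 479 ≈ 0.005303 cm
ground = pixel_cm * 50000 / 100 = 2.54 * 50000 / (479 * 100) = 127000 / 47900 ≈ 2.65 m

2.65 m


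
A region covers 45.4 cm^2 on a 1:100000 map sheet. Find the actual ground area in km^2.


ground_area = 45.4 * (100000/100)^2 = 45400000.0 m^2 = 45.4 km^2

45.4 km^2


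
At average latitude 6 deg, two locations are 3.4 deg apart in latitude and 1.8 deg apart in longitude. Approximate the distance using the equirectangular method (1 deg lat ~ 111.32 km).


dlat_km = 3.4 * 111.32 = 378.488
dlon_km = 1.8 * 111.32 * cos(6) ≈ 199.278
dist = sqrt(378.488^2 + 199.278^2) ≈ 427.7 km

427.7 km


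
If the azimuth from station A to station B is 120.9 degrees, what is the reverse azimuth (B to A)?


back azimuth = (120.9 + 180) mod 360 = 300.9 degrees

300.9 degrees


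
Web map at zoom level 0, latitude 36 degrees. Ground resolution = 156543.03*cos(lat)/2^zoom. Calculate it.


res = 156543.03 * cos(36) / 2^0 = 156543.03 * 0.80901699 / 1 = 126645.97 m/pixel

126645.97 m/pixel


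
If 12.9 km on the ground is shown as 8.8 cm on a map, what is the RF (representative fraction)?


ground = 12.9 km = 1290000 cm; RF denominator = ground / map = 1290000 / 8.8 ≈ 146591; RF = 1:146591

1:146591


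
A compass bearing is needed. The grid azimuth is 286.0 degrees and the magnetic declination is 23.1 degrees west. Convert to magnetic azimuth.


magnetic azimuth = grid azimuth - declination (east +ve)
mag_az = 286.0 - -23.1 = 309.1 degrees

309.1 degrees


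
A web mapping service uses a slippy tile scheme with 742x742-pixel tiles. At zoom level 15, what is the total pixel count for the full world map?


tiles per axis = 2^15 = 32768
total tiles = 32768^2 = 1073741824
pixels per axis = 32768 * 742 = 24313856
total pixels = 24313856^2 = 591163593588736

591163593588736 pixels


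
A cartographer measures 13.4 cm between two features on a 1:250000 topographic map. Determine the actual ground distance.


ground = 13.4 cm * 250000 / 100 = 33500.0 m = 33.5 km

33.5 km


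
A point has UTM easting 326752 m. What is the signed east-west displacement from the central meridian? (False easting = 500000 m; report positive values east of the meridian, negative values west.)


displacement = 326752 - 500000 = -173248 m

-173248 m


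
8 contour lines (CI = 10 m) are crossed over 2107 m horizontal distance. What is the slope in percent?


elevation change = 8 * 10 = 80 m
slope = 80 / 2107 * 100 = 3.8%

3.8%


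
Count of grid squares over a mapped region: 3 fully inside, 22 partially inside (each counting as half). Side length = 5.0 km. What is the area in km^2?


effective squares = 3 + 22 * 0.5 = 14.0
area = 14.0 * 25.0 = 350.0 km^2

350.0 km^2


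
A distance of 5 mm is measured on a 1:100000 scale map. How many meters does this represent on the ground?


ground = 5 mm * 100000 / 1000 = 500.0 m

500.0 m


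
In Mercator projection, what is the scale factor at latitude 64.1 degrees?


SF = 1 / cos(64.1) = 1 / 0.436802 = 2.289

2.289


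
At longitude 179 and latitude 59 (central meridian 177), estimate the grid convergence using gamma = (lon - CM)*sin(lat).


gamma = (179 - 177) * sin(59) = 2 * 0.857167 = 1.714 degrees

1.714 degrees


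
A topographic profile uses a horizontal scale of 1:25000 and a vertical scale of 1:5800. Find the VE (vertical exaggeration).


VE = horizontal_scale / vertical_scale = 25000 / 5800 ≈ 4.3

4.3x


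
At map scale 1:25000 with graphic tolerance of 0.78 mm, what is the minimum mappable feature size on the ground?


ground = 0.78 mm * 25000 / 1000 = 19.5 m

19.5 m


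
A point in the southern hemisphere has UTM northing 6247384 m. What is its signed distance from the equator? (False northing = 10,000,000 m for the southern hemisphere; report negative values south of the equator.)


For southern: actual = 6247384 - 10000000 = -3752616 m

-3752616 m


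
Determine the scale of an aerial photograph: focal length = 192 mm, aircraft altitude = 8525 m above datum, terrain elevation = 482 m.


scale = f / (H - h) = 192 mm / 8043 m = 192 / 8043000 = 1:41891

1:41891


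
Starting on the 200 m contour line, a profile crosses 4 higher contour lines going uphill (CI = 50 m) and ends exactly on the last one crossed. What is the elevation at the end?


elevation = 200 + 4 * 50 = 400 m

400 m


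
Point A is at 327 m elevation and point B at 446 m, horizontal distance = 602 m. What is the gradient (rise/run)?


gradient = (446 - 327) / 602 = 119 / 602 = 0.1977

0.1977


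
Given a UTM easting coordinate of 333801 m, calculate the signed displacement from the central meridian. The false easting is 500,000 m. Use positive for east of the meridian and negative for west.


displacement = 333801 - 500000 = -166199 m

-166199 m


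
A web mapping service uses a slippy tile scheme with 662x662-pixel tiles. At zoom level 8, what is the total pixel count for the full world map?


tiles per axis = 2^8 = 256
total tiles = 256^2 = 65536
pixels per axis = 256 * 662 = 169472
total pixels = 169472^2 = 28720758784

28720758784 pixels


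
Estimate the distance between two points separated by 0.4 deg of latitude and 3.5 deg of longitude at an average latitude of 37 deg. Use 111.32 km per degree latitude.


dlat_km = 0.4 * 111.32 = 44.528
dlon_km = 3.5 * 111.32 * cos(37) ≈ 311.164
dist = sqrt(44.528^2 + 311.164^2) ≈ 314.3 km

314.3 km


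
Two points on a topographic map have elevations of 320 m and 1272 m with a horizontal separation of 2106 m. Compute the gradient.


gradient = (1272 - 320) / 2106 = 952 / 2106 = 0.452

0.452


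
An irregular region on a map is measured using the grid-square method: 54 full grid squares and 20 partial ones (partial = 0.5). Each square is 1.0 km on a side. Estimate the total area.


effective squares = 54 + 20 * 0.5 = 64.0
area = 64.0 * 1.0 = 64.0 km^2

64.0 km^2


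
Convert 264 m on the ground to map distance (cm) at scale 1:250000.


map_cm = 264 * 100 / 250000 = 0.1056 cm ≈ 0.11 cm

0.11 cm


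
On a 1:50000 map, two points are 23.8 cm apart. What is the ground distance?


ground = 23.8 cm * 50000 / 100 = 11900.0 m = 11.9 km

11.9 km


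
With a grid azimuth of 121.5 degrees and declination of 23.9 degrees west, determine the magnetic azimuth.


magnetic azimuth = grid azimuth - declination (east +ve)
mag_az = 121.5 - -23.9 = 145.4 degrees

145.4 degrees


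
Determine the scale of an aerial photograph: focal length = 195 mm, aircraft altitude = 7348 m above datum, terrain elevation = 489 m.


scale = f / (H - h) = 195 mm / 6859 m = 195 / 6859000 = 1:35174

1:35174


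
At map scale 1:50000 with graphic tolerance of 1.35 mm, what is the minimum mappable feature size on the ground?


ground = 1.35 mm * 50000 / 1000 = 67.5 m

67.5 m


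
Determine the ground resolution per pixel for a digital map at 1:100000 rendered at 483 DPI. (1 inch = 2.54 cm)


pixel_cm = 2.54 / 483 ≈ 0.005259 cm
ground = pixel_cm * 100000 / 100 = 2.54 * 100000 / (483 * 100) = 254000 / 48300 ≈ 5.26 m

5.26 m


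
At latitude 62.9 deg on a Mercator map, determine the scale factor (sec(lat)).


SF = 1 / cos(62.9) = 1 / 0.455545 = 2.195

2.195


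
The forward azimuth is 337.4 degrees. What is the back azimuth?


back azimuth = (337.4 + 180) mod 360 = 157.4 degrees

157.4 degrees


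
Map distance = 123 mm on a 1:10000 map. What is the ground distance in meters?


ground = 123 mm * 10000 / 1000 = 1230.0 m

1230.0 m


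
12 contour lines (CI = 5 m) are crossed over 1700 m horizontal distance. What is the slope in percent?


elevation change = 12 * 5 = 60 m
slope = 60 / 1700 * 100 = 3.5%

3.5%


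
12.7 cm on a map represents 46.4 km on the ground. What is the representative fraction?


ground = 46.4 km = 4640000 cm; RF denominator = ground / map = 4640000 / 12.7 ≈ 365354; RF = 1:365354

1:365354


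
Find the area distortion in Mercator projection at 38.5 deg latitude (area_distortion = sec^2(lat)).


area_distortion = 1/cos^2(38.5) = 1.633

1.633


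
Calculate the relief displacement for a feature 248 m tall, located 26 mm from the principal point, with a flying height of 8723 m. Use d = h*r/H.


d = h * r / H = 248 * 26 / 8723 = 0.74 mm

0.74 mm


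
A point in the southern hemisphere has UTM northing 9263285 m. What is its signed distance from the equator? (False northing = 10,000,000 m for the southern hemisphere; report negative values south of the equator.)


For southern: actual = 9263285 - 10000000 = -736715 m

-736715 m


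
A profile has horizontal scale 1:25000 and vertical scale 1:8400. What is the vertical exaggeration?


VE = horizontal_scale / vertical_scale = 25000 / 8400 ≈ 3.0

3.0x


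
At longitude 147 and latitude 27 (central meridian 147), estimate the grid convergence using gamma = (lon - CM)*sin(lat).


gamma = (147 - 147) * sin(27) = 0 * 0.45399 = 0.0 degrees

0.0 degrees


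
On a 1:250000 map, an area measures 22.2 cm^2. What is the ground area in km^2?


ground_area = 22.2 * (250000/100)^2 = 138750000.0 m^2 = 138.75 km^2

138.75 km^2


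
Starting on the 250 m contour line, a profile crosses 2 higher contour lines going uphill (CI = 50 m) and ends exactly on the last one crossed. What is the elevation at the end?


elevation = 250 + 2 * 50 = 350 m

350 m


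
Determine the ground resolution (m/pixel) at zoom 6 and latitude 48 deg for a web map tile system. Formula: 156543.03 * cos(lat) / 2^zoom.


res = 156543.03 * cos(48) / 2^6 = 156543.03 * 0.66913061 / 64 = 1636.68 m/pixel

1636.68 m/pixel


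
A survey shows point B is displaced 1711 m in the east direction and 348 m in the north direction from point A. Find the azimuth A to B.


az = atan2(1711, 348) = 78.5 deg
adjusted to 0-360: 78.5 degrees

78.5 degrees


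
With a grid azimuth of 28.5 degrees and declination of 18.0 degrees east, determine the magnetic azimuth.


magnetic azimuth = grid azimuth - declination (east +ve)
mag_az = 28.5 - 18.0 = 10.5 degrees

10.5 degrees


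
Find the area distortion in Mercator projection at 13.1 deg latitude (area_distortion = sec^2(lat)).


area_distortion = 1/cos^2(13.1) = 1.054

1.054


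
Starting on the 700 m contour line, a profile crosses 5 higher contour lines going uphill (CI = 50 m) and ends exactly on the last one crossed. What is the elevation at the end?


elevation = 700 + 5 * 50 = 950 m

950 m


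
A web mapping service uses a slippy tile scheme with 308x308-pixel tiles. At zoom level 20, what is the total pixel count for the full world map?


tiles per axis = 2^20 = 1048576
total tiles = 1048576^2 = 1099511627776
pixels per axis = 1048576 * 308 = 322961408
total pixels = 322961408^2 = 104304071057342464

104304071057342464 pixels


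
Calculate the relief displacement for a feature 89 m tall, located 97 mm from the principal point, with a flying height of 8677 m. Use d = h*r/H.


d = h * r / H = 89 * 97 / 8677 = 0.99 mm

0.99 mm


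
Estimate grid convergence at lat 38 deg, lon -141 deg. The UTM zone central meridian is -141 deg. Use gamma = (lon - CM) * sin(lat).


gamma = (-141 - -141) * sin(38) = 0 * 0.615661 = 0.0 degrees

0.0 degrees


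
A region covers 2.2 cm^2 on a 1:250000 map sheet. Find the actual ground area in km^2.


ground_area = 2.2 * (250000/100)^2 = 13750000.0 m^2 = 13.75 km^2

13.75 km^2


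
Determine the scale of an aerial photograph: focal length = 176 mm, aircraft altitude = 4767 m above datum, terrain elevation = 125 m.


scale = f / (H - h) = 176 mm / 4642 m = 176 / 4642000 = 1:26375

1:26375


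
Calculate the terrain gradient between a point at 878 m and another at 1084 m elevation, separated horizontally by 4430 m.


gradient = (1084 - 878) / 4430 = 206 / 4430 = 0.0465

0.0465


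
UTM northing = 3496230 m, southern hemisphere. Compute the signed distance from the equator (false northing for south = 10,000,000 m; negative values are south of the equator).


For southern: actual = 3496230 - 10000000 = -6503770 m

-6503770 m


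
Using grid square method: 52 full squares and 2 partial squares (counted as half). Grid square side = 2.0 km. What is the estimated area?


effective squares = 52 + 2 * 0.5 = 53.0
area = 53.0 * 4.0 = 212.0 km^2

212.0 km^2


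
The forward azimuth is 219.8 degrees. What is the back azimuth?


back azimuth = (219.8 + 180) mod 360 = 39.8 degrees

39.8 degrees


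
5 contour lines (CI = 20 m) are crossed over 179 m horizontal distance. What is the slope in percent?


elevation change = 5 * 20 = 100 m
slope = 100 / 179 * 100 = 55.9%

55.9%


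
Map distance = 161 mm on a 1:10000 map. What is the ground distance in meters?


ground = 161 mm * 10000 / 1000 = 1610.0 m

1610.0 m


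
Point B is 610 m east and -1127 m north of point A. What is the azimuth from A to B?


az = atan2(610, -1127) = 151.6 deg
adjusted to 0-360: 151.6 degrees

151.6 degrees


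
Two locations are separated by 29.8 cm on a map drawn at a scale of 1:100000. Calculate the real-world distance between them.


ground = 29.8 cm * 100000 / 100 = 29800.0 m = 29.8 km

29.8 km


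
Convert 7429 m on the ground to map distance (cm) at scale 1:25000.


map_cm = 7429 * 100 / 25000 = 29.716 cm ≈ 29.72 cm

29.72 cm


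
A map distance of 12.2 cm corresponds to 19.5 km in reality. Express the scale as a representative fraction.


ground = 19.5 km = 1950000 cm; RF denominator = ground / map = 1950000 / 12.2 ≈ 159836; RF = 1:159836

1:159836


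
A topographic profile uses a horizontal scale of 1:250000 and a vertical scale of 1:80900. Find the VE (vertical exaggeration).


VE = horizontal_scale / vertical_scale = 250000 / 80900 ≈ 3.1

3.1x


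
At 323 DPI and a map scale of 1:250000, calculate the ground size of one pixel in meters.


pixel_cm = 2.54 / 323 ≈ 0.007864 cm
ground = pixel_cm * 250000 / 100 = 2.54 * 250000 / (323 * 100) = 635000 / 32300 ≈ 19.66 m

19.66 m


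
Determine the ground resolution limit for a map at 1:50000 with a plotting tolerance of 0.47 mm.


ground = 0.47 mm * 50000 / 1000 = 23.5 m

23.5 m


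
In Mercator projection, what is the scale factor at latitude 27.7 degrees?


SF = 1 / cos(27.7) = 1 / 0.885394 = 1.129

1.129


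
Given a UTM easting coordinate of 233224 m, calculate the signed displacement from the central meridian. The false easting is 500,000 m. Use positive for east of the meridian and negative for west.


displacement = 233224 - 500000 = -266776 m

-266776 m


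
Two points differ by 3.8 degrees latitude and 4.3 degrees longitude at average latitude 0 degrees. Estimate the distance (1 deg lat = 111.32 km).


dlat_km = 3.8 * 111.32 = 423.016
dlon_km = 4.3 * 111.32 * cos(0) ≈ 478.676
dist = sqrt(423.016^2 + 478.676^2) ≈ 638.8 km

638.8 km


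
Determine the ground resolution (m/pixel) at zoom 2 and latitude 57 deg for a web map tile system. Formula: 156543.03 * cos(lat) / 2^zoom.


res = 156543.03 * cos(57) / 2^2 = 156543.03 * 0.54463904 / 4 = 21314.86 m/pixel

21314.86 m/pixel


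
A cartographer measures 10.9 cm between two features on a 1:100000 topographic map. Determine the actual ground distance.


ground = 10.9 cm * 100000 / 100 = 10900.0 m = 10.9 km

10.9 km


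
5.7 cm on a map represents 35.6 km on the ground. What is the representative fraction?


ground = 35.6 km = 3560000 cm; RF denominator = ground / map = 3560000 / 5.7 ≈ 624561; RF = 1:624561

1:624561


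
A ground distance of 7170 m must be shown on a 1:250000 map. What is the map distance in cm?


map_cm = 7170 * 100 / 250000 = 2.868 cm ≈ 2.87 cm

2.87 cm


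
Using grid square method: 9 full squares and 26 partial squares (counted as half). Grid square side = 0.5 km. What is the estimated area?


effective squares = 9 + 26 * 0.5 = 22.0
area = 22.0 * 0.25 = 5.5 km^2

5.5 km^2


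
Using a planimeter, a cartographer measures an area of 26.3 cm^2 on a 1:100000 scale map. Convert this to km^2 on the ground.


ground_area = 26.3 * (100000/100)^2 = 26300000.0 m^2 = 26.3 km^2

26.3 km^2


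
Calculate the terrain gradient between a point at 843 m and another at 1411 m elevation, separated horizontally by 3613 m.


gradient = (1411 - 843) / 3613 = 568 / 3613 = 0.1572

0.1572


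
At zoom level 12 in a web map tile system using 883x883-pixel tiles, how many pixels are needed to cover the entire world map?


tiles per axis = 2^12 = 4096
total tiles = 4096^2 = 16777216
pixels per axis = 4096 * 883 = 3616768
total pixels = 3616768^2 = 13081010765824

13081010765824 pixels


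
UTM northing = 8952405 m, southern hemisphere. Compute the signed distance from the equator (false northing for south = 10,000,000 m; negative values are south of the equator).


For southern: actual = 8952405 - 10000000 = -1047595 m

-1047595 m


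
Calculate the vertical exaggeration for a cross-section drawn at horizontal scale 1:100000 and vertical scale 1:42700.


VE = horizontal_scale / vertical_scale = 100000 / 42700 ≈ 2.3

2.3x


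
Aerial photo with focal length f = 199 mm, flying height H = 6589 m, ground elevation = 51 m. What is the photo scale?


scale = f / (H - h) = 199 mm / 6538 m = 199 / 6538000 = 1:32854

1:32854


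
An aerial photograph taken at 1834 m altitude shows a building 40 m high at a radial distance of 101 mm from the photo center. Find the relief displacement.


d = h * r / H = 40 * 101 / 1834 = 2.2 mm

2.2 mm


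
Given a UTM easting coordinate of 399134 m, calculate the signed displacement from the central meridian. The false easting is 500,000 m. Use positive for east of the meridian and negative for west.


displacement = 399134 - 500000 = -100866 m

-100866 m


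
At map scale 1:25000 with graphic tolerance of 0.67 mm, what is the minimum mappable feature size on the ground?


ground = 0.67 mm * 25000 / 1000 = 16.75 m

16.75 m


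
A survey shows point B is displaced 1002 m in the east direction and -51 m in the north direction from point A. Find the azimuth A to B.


az = atan2(1002, -51) = 92.9 deg
adjusted to 0-360: 92.9 degrees

92.9 degrees


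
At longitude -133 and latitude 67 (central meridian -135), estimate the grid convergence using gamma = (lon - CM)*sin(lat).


gamma = (-133 - -135) * sin(67) = 2 * 0.920505 = 1.841 degrees

1.841 degrees


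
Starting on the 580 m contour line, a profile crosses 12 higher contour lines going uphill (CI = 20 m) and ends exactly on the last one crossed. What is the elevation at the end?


elevation = 580 + 12 * 20 = 820 m

820 m


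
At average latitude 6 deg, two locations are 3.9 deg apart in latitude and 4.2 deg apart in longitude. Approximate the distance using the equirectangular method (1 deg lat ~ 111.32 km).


dlat_km = 3.9 * 111.32 = 434.148
dlon_km = 4.2 * 111.32 * cos(6) ≈ 464.983
dist = sqrt(434.148^2 + 464.983^2) ≈ 636.2 km

636.2 km


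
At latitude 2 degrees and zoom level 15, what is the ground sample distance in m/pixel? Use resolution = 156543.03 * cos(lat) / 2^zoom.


res = 156543.03 * cos(2) / 2^15 = 156543.03 * 0.99939083 / 32768 = 4.77 m/pixel

4.77 m/pixel


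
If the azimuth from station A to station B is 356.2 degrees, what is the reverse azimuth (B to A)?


back azimuth = (356.2 + 180) mod 360 = 176.2 degrees

176.2 degrees


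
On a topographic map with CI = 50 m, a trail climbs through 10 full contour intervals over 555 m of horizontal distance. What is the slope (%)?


elevation change = 10 * 50 = 500 m
slope = 500 / 555 * 100 = 90.1%

90.1%


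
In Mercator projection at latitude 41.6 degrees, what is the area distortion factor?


area_distortion = 1/cos^2(41.6) = 1.788

1.788


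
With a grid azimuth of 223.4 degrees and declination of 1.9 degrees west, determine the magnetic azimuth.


magnetic azimuth = grid azimuth - declination (east +ve)
mag_az = 223.4 - -1.9 = 225.3 degrees

225.3 degrees


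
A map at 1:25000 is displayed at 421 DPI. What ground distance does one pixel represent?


pixel_cm = 2.54 / 421 ≈ 0.006033 cm
ground = pixel_cm * 25000 / 100 = 2.54 * 25000 / (421 * 100) = 63500 / 42100 ≈ 1.51 m

1.51 m


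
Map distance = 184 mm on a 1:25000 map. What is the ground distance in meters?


ground = 184 mm * 25000 / 1000 = 4600.0 m

4600.0 m


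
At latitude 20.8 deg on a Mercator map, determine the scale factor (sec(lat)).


SF = 1 / cos(20.8) = 1 / 0.934826 = 1.07

1.07


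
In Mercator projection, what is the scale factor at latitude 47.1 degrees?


SF = 1 / cos(47.1) = 1 / 0.680721 = 1.469

1.469


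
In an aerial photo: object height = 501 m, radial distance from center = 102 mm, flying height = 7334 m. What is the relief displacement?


d = h * r / H = 501 * 102 / 7334 = 6.97 mm

6.97 mm


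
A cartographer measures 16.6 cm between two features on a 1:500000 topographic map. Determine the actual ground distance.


ground = 16.6 cm * 500000 / 100 = 83000.0 m = 83.0 km

83.0 km


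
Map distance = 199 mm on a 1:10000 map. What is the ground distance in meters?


ground = 199 mm * 10000 / 1000 = 1990.0 m

1990.0 m


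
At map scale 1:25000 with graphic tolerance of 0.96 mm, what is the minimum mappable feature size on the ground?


ground = 0.96 mm * 25000 / 1000 = 24.0 m

24.0 m


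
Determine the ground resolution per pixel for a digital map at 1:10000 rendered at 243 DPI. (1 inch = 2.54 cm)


pixel_cm = 2.54 / 243 ≈ 0.010453 cm
ground = pixel_cm * 10000 / 100 = 2.54 * 10000 / (243 * 100) = 25400 / 24300 ≈ 1.05 m

1.05 m


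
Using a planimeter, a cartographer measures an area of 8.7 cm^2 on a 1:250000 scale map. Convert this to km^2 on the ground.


ground_area = 8.7 * (250000/100)^2 = 54375000.0 m^2 = 54.375 km^2

54.375 km^2


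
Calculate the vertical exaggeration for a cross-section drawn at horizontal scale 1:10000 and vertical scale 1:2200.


VE = horizontal_scale / vertical_scale = 10000 / 2200 ≈ 4.5

4.5x


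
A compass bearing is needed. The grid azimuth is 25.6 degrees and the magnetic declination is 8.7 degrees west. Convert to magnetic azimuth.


magnetic azimuth = grid azimuth - declination (east +ve)
mag_az = 25.6 - -8.7 = 34.3 degrees

34.3 degrees


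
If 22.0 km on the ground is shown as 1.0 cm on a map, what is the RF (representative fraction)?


ground = 22.0 km = 2200000 cm; RF denominator = ground / map = 2200000 / 1.0 = 2200000; RF = 1:2200000

1:2200000


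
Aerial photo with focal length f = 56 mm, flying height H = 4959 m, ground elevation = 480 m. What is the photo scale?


scale = f / (H - h) = 56 mm / 4479 m = 56 / 4479000 = 1:79982

1:79982


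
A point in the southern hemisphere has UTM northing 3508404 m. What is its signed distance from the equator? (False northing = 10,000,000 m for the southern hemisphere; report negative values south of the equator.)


For southern: actual = 3508404 - 10000000 = -6491596 m

-6491596 m


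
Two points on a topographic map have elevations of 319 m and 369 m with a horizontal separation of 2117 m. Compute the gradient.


gradient = (369 - 319) / 2117 = 50 / 2117 = 0.0236

0.0236


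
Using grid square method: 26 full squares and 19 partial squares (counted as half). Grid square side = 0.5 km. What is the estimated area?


effective squares = 26 + 19 * 0.5 = 35.5
area = 35.5 * 0.25 = 8.875 km^2

8.875 km^2


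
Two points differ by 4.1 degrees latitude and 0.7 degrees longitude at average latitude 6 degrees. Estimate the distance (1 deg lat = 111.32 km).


dlat_km = 4.1 * 111.32 = 456.412
dlon_km = 0.7 * 111.32 * cos(6) ≈ 77.497
dist = sqrt(456.412^2 + 77.497^2) ≈ 462.9 km

462.9 km


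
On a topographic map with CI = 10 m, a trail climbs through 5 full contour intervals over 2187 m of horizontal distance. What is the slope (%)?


elevation change = 5 * 10 = 50 m
slope = 50 / 2187 * 100 = 2.3%

2.3%


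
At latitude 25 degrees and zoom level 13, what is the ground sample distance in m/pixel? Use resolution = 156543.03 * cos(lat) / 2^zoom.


res = 156543.03 * cos(25) / 2^13 = 156543.03 * 0.90630779 / 8192 = 17.32 m/pixel

17.32 m/pixel
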